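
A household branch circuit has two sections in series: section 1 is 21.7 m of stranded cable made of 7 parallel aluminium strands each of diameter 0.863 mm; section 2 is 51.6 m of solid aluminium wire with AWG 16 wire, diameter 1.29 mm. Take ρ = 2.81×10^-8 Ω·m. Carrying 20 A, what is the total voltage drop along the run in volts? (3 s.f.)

25.2 V

Section 1: A_strand = π(4.3150e-04)² = 5.849e-07 m²; R₁ = ρL/(N·A_s) = (2.81×10^-8)(21.7)/(7×5.849e-07) = 0.1489 Ω
Section 2: A = π(1.29/2 mm)² = π(6.4500e-04 m)² = 1.307e-06 m²
R₂ = (2.81×10^-8)(51.6)/(1.307e-06) = 1.109 Ω
R = R₁ + R₂ = 1.258 Ω
V = IR = 20 × 1.258 = 25.2 V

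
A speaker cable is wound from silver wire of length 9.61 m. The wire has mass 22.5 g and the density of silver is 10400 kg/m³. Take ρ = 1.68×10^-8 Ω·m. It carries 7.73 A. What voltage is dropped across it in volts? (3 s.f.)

5.54 V

A = m/(density·L) = 0.0225/(10400×9.61) = 2.2513e-07 m²
R = ρL/A = (1.68×10^-8)(9.61)/(2.2513e-07) = 0.7171 Ω
V = IR = 7.73 × 0.7171 = 5.54 V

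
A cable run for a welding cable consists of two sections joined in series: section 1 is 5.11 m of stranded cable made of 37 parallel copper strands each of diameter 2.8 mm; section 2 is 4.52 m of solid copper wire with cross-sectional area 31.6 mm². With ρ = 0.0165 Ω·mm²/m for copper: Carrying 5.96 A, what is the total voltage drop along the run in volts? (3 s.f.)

ρ = 0.0165 Ω·mm²/m = 1.65×10^-8 Ω·m
Section 1: A_strand = π(1.4000e-03)² = 6.158e-06 m²; R₁ = ρL/(N·A_s) = (1.65×10^-8)(5.11)/(37×6.158e-06) = 3.701×10^-4 Ω
Section 2: A = 31.6 mm² = 3.160e-05 m²
R₂ = (1.65×10^-8)(4.52)/(3.160e-05) = 0.00236 Ω
R = R₁ + R₂ = 0.00273 Ω
V = IR = 5.96 × 0.00273 = 0.0163 V

0.0163 V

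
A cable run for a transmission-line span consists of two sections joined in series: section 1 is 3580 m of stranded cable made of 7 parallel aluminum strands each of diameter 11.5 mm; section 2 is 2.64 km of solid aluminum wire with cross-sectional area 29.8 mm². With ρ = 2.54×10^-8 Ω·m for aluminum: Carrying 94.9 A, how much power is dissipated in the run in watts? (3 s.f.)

Section 1: A_strand = π(5.7500e-03)² = 1.039e-04 m²; R₁ = ρL/(N·A_s) = (2.54×10^-8)(3580)/(7×1.039e-04) = 0.1251 Ω
Section 2: A = 29.8 mm² = 2.980e-05 m²
R₂ = (2.54×10^-8)(2640)/(2.980e-05) = 2.25 Ω
R = R₁ + R₂ = 2.375 Ω
P = I²R = (94.9)² × 2.375 = 21400 W

21400 W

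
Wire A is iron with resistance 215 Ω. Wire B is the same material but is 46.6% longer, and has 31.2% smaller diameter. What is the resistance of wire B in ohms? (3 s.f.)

666 Ω

R ∝ L/d², so R_B/R_A = (1 + 46.6/100) × (1 − 31.2/100)⁻²
= 1.466 × 2.113 = 3.097
R_B = 3.097 × 215 = 666 Ω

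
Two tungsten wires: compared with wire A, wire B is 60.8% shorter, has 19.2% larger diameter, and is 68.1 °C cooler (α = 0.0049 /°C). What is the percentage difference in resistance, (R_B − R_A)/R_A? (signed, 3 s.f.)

R ∝ ρL/d² with ρ ∝ (1+αΔT), so R_B/R_A = (1 − 60.8/100) × (1 + 19.2/100)⁻² × (1 − 0.0049×68.1)
= 0.392 × 0.7038 × 0.6663 = 0.1838
(R_B − R_A)/R_A = 0.1838 − 1 = -81.6%

-81.6%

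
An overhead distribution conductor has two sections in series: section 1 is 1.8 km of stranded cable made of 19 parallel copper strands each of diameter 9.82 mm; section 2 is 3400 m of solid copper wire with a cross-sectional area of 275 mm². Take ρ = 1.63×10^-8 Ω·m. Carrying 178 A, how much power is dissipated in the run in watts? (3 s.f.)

7030 W

Section 1: A_strand = π(4.9100e-03)² = 7.574e-05 m²; R₁ = ρL/(N·A_s) = (1.63×10^-8)(1800)/(19×7.574e-05) = 0.02039 Ω
Section 2: A = 275 mm² = 2.750e-04 m²
R₂ = (1.63×10^-8)(3400)/(2.750e-04) = 0.2015 Ω
R = R₁ + R₂ = 0.2219 Ω
P = I²R = (178)² × 0.2219 = 7030 W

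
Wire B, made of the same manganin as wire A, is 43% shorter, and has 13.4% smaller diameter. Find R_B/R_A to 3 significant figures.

R ∝ L/d², so R_B/R_A = (1 − 43/100) × (1 − 13.4/100)⁻²
= 0.57 × 1.333 = 0.760

0.760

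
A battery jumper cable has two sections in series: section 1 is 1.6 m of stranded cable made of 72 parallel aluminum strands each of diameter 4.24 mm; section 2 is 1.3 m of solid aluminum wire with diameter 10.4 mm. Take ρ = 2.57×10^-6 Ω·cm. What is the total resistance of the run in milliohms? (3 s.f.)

ρ = 2.57×10^-6 Ω·cm = 2.57×10^-8 Ω·m
Section 1: A_strand = π(2.1200e-03)² = 1.412e-05 m²; R₁ = ρL/(N·A_s) = (2.57×10^-8)(1.6)/(72×1.412e-05) = 4.045×10^-5 Ω
Section 2: A = π(d/2)² = π(5.2000e-03 m)² = 8.495e-05 m²
R₂ = (2.57×10^-8)(1.3)/(8.495e-05) = 3.933×10^-4 Ω
R = R₁ + R₂ = 0.434 mΩ

0.434 mΩ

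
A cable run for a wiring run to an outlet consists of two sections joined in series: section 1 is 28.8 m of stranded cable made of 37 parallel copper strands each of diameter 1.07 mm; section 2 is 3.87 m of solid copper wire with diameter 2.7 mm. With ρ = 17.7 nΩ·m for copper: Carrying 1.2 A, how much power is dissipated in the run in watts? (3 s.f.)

ρ = 17.7 nΩ·m = 1.77×10^-8 Ω·m
Section 1: A_strand = π(5.3500e-04)² = 8.992e-07 m²; R₁ = ρL/(N·A_s) = (1.77×10^-8)(28.8)/(37×8.992e-07) = 0.01532 Ω
Section 2: A = π(d/2)² = π(1.3500e-03 m)² = 5.726e-06 m²
R₂ = (1.77×10^-8)(3.87)/(5.726e-06) = 0.01196 Ω
R = R₁ + R₂ = 0.02729 Ω
P = I²R = (1.2)² × 0.02729 = 0.0393 W

0.0393 W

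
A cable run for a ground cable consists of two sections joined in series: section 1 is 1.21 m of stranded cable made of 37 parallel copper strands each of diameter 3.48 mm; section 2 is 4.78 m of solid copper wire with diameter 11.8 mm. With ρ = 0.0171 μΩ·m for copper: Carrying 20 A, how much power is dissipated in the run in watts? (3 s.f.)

ρ = 0.0171 μΩ·m = 1.71×10^-8 Ω·m
Section 1: A_strand = π(1.7400e-03)² = 9.511e-06 m²; R₁ = ρL/(N·A_s) = (1.71×10^-8)(1.21)/(37×9.511e-06) = 5.879×10^-5 Ω
Section 2: A = π(d/2)² = π(5.9000e-03 m)² = 1.094e-04 m²
R₂ = (1.71×10^-8)(4.78)/(1.094e-04) = 7.474×10^-4 Ω
R = R₁ + R₂ = 8.062×10^-4 Ω
P = I²R = (20)² × 8.062×10^-4 = 0.322 W

0.322 W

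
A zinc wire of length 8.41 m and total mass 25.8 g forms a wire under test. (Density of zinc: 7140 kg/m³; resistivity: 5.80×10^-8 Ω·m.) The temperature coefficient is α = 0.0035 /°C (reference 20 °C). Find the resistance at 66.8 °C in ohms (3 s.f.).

1.32 Ω

A = m/(density·L) = 0.0258/(7140×8.41) = 4.2966e-07 m²
R = ρL/A = (5.80×10^-8)(8.41)/(4.2966e-07) = 1.135 Ω
R(66.8 °C) = 1.135 × (1 + 0.0035×46.8) = 1.32 Ω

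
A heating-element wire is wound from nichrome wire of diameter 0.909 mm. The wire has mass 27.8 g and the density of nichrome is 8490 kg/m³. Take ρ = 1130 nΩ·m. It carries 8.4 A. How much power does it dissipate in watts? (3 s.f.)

620 W

ρ = 1130 nΩ·m = 1.13×10^-6 Ω·m
A = π(d/2)² = π(4.5450e-04 m)² = 6.4896e-07 m²
L = m/(density·A) = 0.0278/(8490×6.4896e-07) = 5.046 m
R = ρL/A = (1.13×10^-6)(5.046)/(6.4896e-07) = 8.786 Ω
P = I²R = (8.4)² × 8.786 = 620 W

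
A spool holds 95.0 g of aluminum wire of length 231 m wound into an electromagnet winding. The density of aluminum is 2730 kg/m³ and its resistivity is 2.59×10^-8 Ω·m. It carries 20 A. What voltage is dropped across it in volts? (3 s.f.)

794 V

A = m/(density·L) = 0.095/(2730×231) = 1.5064e-07 m²
R = ρL/A = (2.59×10^-8)(231)/(1.5064e-07) = 39.72 Ω
V = IR = 20 × 39.72 = 794 V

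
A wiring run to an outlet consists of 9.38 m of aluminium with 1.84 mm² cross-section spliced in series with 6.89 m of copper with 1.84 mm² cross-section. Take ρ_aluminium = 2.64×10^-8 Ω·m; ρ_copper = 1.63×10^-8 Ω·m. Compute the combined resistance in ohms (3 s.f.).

0.196 Ω

Segment 1: A = 1.84 mm² = 1.840e-06 m²
R₁ = ρL/A = (2.64×10^-8)(9.38)/(1.840e-06) = 0.1346 Ω
R₂ = (1.63×10^-8)(6.89)/(1.840e-06) = 0.06104 Ω
R = R₁ + R₂ = 0.196 Ω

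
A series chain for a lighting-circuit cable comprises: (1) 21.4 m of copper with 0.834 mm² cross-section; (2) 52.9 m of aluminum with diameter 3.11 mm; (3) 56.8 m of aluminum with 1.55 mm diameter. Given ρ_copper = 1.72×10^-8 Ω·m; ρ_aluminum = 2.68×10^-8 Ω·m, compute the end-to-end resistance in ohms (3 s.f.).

Seg 1: A = 0.834 mm² = 8.340e-07 m²
R_1 = (1.72×10^-8)(21.4)/(8.340e-07) = 0.4413 Ω
Seg 2: A = π(d/2)² = π(1.5550e-03 m)² = 7.596e-06 m²
R_2 = (2.68×10^-8)(52.9)/(7.596e-06) = 0.1866 Ω
Seg 3: A = π(d/2)² = π(7.7500e-04 m)² = 1.887e-06 m²
R_3 = (2.68×10^-8)(56.8)/(1.887e-06) = 0.8067 Ω
R_total = R_1 + R_2 + R_3 = 1.43 Ω

1.43 Ω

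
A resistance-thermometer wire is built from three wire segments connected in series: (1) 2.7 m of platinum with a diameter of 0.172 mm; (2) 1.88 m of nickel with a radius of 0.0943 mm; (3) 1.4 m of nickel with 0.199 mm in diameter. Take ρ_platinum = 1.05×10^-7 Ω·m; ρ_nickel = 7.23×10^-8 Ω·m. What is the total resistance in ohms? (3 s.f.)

20.3 Ω

Seg 1: A = π(d/2)² = π(8.6000e-05 m)² = 2.324e-08 m²
R_1 = (1.05×10^-7)(2.7)/(2.324e-08) = 12.2 Ω
Seg 2: A = πr² = π(9.4300e-05 m)² = 2.794e-08 m²
R_2 = (7.23×10^-8)(1.88)/(2.794e-08) = 4.865 Ω
Seg 3: A = π(d/2)² = π(9.9500e-05 m)² = 3.110e-08 m²
R_3 = (7.23×10^-8)(1.4)/(3.110e-08) = 3.254 Ω
R_total = R_1 + R_2 + R_3 = 20.3 Ω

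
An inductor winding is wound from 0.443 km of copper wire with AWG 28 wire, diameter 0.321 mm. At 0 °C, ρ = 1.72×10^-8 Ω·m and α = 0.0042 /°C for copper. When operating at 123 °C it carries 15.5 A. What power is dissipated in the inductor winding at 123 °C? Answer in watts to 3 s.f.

A = π(0.321/2 mm)² = π(1.6050e-04 m)² = 8.093e-08 m²
R₍0₎ = ρL/A = (1.72×10^-8)(443)/(8.093e-08) = 94.15 Ω
R₍123₎ = R₍0₎(1 + αΔT) = 94.15 × (1 + 0.0042×123) = 142.8 Ω
P = I²R = (15.5)² × 142.8 = 34300 W

34300 W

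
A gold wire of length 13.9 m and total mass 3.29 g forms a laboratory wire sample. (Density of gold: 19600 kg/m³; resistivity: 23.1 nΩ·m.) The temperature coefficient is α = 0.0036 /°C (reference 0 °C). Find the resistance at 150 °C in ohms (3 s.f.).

40.9 Ω

ρ = 23.1 nΩ·m = 2.31×10^-8 Ω·m
A = m/(density·L) = 0.00329/(19600×13.9) = 1.2076e-08 m²
R = ρL/A = (2.31×10^-8)(13.9)/(1.2076e-08) = 26.59 Ω
R(150 °C) = 26.59 × (1 + 0.0036×150) = 40.9 Ω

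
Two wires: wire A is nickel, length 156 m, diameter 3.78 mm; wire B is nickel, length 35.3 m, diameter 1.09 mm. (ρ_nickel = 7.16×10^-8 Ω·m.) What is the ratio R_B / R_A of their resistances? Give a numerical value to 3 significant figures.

2.72

R ∝ ρL/d², so R_B/R_A = (L_B/L_A) × (d_A/d_B)²
= (35.3/156) × (3.78/1.09)² = 2.72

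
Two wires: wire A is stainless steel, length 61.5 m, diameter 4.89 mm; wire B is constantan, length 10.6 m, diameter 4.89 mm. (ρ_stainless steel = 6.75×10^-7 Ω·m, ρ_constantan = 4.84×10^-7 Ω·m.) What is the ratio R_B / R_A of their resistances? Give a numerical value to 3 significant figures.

R ∝ ρL/d², so R_B/R_A = (ρ_B/ρ_A) × (L_B/L_A)
= (4.84×10^-7/6.75×10^-7) × (10.6/61.5) = 0.124

0.124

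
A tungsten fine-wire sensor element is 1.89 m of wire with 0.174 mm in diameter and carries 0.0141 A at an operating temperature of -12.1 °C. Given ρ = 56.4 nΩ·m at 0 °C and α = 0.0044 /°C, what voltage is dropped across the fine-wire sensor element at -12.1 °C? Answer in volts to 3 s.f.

0.0598 V

ρ = 56.4 nΩ·m = 5.64×10^-8 Ω·m
A = π(d/2)² = π(8.7000e-05 m)² = 2.378e-08 m²
R₍0₎ = ρL/A = (5.64×10^-8)(1.89)/(2.378e-08) = 4.483 Ω
R₍-12.1₎ = R₍0₎(1 + αΔT) = 4.483 × (1 + 0.0044×-12.1) = 4.244 Ω
V = IR = 0.0141 × 4.244 = 0.0598 V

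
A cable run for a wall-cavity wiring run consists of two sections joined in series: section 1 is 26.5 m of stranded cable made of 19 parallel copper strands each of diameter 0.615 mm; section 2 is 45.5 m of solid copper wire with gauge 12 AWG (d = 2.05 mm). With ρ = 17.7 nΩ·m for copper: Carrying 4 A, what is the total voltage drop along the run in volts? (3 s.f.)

ρ = 17.7 nΩ·m = 1.77×10^-8 Ω·m
Section 1: A_strand = π(3.0750e-04)² = 2.971e-07 m²; R₁ = ρL/(N·A_s) = (1.77×10^-8)(26.5)/(19×2.971e-07) = 0.0831 Ω
Section 2: A = π(2.05/2 mm)² = π(1.0250e-03 m)² = 3.301e-06 m²
R₂ = (1.77×10^-8)(45.5)/(3.301e-06) = 0.244 Ω
R = R₁ + R₂ = 0.3271 Ω
V = IR = 4 × 0.3271 = 1.31 V

1.31 V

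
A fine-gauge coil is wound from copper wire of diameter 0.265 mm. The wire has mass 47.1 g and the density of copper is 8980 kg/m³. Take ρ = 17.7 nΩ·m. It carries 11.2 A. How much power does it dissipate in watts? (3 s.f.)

ρ = 17.7 nΩ·m = 1.77×10^-8 Ω·m
A = π(d/2)² = π(1.3250e-04 m)² = 5.5155e-08 m²
L = m/(density·A) = 0.0471/(8980×5.5155e-08) = 95.1 m
R = ρL/A = (1.77×10^-8)(95.1)/(5.5155e-08) = 30.52 Ω
P = I²R = (11.2)² × 30.52 = 3830 W

3830 W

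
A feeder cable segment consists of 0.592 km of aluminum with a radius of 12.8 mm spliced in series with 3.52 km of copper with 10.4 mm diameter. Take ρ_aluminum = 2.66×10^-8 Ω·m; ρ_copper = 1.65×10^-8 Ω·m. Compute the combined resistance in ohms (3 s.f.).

0.714 Ω

Segment 1: A = πr² = π(1.2800e-02 m)² = 5.147e-04 m²
R₁ = ρL/A = (2.66×10^-8)(592)/(5.147e-04) = 0.03059 Ω
Segment 2: A = π(d/2)² = π(5.2000e-03 m)² = 8.495e-05 m²
R₂ = (1.65×10^-8)(3520)/(8.495e-05) = 0.6837 Ω
R = R₁ + R₂ = 0.714 Ω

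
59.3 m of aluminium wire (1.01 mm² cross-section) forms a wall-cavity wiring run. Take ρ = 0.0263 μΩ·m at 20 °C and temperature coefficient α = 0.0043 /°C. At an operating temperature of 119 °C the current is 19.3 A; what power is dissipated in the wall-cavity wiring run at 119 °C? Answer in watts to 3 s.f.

820 W

ρ = 0.0263 μΩ·m = 2.63×10^-8 Ω·m
A = 1.01 mm² = 1.010e-06 m²
R₍20₎ = ρL/A = (2.63×10^-8)(59.3)/(1.010e-06) = 1.544 Ω
R₍119₎ = R₍20₎(1 + αΔT) = 1.544 × (1 + 0.0043×99) = 2.201 Ω
P = I²R = (19.3)² × 2.201 = 820 W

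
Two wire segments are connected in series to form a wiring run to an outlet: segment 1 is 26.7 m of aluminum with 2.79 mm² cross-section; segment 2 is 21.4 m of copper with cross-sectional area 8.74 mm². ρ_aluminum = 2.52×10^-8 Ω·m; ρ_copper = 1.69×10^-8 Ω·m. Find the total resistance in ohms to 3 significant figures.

0.283 Ω

Segment 1: A = 2.79 mm² = 2.790e-06 m²
R₁ = ρL/A = (2.52×10^-8)(26.7)/(2.790e-06) = 0.2412 Ω
Segment 2: A = 8.74 mm² = 8.740e-06 m²
R₂ = (1.69×10^-8)(21.4)/(8.740e-06) = 0.04138 Ω
R = R₁ + R₂ = 0.283 Ω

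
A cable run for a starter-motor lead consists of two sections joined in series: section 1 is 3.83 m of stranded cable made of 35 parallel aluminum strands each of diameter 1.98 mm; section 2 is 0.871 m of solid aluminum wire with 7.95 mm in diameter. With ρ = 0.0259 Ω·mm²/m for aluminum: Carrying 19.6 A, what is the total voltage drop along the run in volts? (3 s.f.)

ρ = 0.0259 Ω·mm²/m = 2.59×10^-8 Ω·m
Section 1: A_strand = π(9.9000e-04)² = 3.079e-06 m²; R₁ = ρL/(N·A_s) = (2.59×10^-8)(3.83)/(35×3.079e-06) = 9.205×10^-4 Ω
Section 2: A = π(d/2)² = π(3.9750e-03 m)² = 4.964e-05 m²
R₂ = (2.59×10^-8)(0.871)/(4.964e-05) = 4.545×10^-4 Ω
R = R₁ + R₂ = 0.001375 Ω
V = IR = 19.6 × 0.001375 = 0.0269 V

0.0269 V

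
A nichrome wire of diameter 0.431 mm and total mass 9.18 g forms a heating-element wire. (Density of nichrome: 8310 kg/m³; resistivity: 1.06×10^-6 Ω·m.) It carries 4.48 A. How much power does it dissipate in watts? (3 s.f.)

A = π(d/2)² = π(2.1550e-04 m)² = 1.4590e-07 m²
L = m/(density·A) = 0.00918/(8310×1.4590e-07) = 7.572 m
R = ρL/A = (1.06×10^-6)(7.572)/(1.4590e-07) = 55.01 Ω
P = I²R = (4.48)² × 55.01 = 1100 W

1100 W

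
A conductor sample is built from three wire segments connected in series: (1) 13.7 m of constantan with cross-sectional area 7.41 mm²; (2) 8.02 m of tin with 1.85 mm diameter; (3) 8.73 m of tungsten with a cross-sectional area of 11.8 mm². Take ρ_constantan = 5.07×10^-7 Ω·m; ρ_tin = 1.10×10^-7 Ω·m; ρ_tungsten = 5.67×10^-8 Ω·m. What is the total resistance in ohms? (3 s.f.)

Seg 1: A = 7.41 mm² = 7.410e-06 m²
R_1 = (5.07×10^-7)(13.7)/(7.410e-06) = 0.9374 Ω
Seg 2: A = π(d/2)² = π(9.2500e-04 m)² = 2.688e-06 m²
R_2 = (1.10×10^-7)(8.02)/(2.688e-06) = 0.3282 Ω
Seg 3: A = 11.8 mm² = 1.180e-05 m²
R_3 = (5.67×10^-8)(8.73)/(1.180e-05) = 0.04195 Ω
R_total = R_1 + R_2 + R_3 = 1.31 Ω

1.31 Ω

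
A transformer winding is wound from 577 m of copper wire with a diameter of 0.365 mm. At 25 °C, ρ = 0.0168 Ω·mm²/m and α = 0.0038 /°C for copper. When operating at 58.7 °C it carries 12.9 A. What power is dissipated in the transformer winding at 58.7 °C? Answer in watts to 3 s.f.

17400 W

ρ = 0.0168 Ω·mm²/m = 1.68×10^-8 Ω·m
A = π(d/2)² = π(1.8250e-04 m)² = 1.046e-07 m²
R₍25₎ = ρL/A = (1.68×10^-8)(577)/(1.046e-07) = 92.64 Ω
R₍58.7₎ = R₍25₎(1 + αΔT) = 92.64 × (1 + 0.0038×33.7) = 104.5 Ω
P = I²R = (12.9)² × 104.5 = 17400 W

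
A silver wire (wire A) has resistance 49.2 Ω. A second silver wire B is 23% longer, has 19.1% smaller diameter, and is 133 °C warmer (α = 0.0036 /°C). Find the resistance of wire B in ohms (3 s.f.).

137 Ω

R ∝ ρL/d² with ρ ∝ (1+αΔT), so R_B/R_A = (1 + 23/100) × (1 − 19.1/100)⁻² × (1 + 0.0036×133)
= 1.23 × 1.528 × 1.479 = 2.779
R_B = 2.779 × 49.2 = 137 Ω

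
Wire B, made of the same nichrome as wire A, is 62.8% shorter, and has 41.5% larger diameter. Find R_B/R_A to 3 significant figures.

0.186

R ∝ L/d², so R_B/R_A = (1 − 62.8/100) × (1 + 41.5/100)⁻²
= 0.372 × 0.4994 = 0.186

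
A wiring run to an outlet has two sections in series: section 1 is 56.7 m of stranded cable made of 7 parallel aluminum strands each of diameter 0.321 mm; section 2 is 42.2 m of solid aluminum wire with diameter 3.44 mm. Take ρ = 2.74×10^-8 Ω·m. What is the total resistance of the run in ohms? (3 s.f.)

2.87 Ω

Section 1: A_strand = π(1.6050e-04)² = 8.093e-08 m²; R₁ = ρL/(N·A_s) = (2.74×10^-8)(56.7)/(7×8.093e-08) = 2.742 Ω
Section 2: A = π(d/2)² = π(1.7200e-03 m)² = 9.294e-06 m²
R₂ = (2.74×10^-8)(42.2)/(9.294e-06) = 0.1244 Ω
R = R₁ + R₂ = 2.87 Ω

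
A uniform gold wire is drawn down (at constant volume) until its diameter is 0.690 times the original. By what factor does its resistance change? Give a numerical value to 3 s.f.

Volume constant ⇒ L' = L/r² with r = 0.69. R' = ρL'/A' = ρ(L/r²)/(πr²d₀²/4) = R/r⁴.
Factor = 4.41

4.41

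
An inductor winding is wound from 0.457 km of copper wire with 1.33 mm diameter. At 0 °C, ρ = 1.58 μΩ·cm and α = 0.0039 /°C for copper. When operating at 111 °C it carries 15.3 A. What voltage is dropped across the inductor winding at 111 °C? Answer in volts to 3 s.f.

ρ = 1.58 μΩ·cm = 1.58×10^-8 Ω·m
A = π(d/2)² = π(6.6500e-04 m)² = 1.389e-06 m²
R₍0₎ = ρL/A = (1.58×10^-8)(457)/(1.389e-06) = 5.197 Ω
R₍111₎ = R₍0₎(1 + αΔT) = 5.197 × (1 + 0.0039×111) = 7.447 Ω
V = IR = 15.3 × 7.447 = 114 V

114 V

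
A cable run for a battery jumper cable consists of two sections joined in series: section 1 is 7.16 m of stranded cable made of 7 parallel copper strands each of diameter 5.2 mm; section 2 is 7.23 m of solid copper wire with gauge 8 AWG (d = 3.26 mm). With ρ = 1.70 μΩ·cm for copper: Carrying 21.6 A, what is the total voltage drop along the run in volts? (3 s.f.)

0.336 V

ρ = 1.70 μΩ·cm = 1.70×10^-8 Ω·m
Section 1: A_strand = π(2.6000e-03)² = 2.124e-05 m²; R₁ = ρL/(N·A_s) = (1.70×10^-8)(7.16)/(7×2.124e-05) = 8.188×10^-4 Ω
Section 2: A = π(3.26/2 mm)² = π(1.6300e-03 m)² = 8.347e-06 m²
R₂ = (1.70×10^-8)(7.23)/(8.347e-06) = 0.01473 Ω
R = R₁ + R₂ = 0.01554 Ω
V = IR = 21.6 × 0.01554 = 0.336 V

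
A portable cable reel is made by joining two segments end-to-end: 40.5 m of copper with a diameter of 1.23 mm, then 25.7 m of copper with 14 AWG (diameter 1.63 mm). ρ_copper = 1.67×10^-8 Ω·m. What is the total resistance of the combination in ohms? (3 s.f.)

Segment 1: A = π(d/2)² = π(6.1500e-04 m)² = 1.188e-06 m²
R₁ = ρL/A = (1.67×10^-8)(40.5)/(1.188e-06) = 0.5692 Ω
Segment 2: A = π(1.63/2 mm)² = π(8.1500e-04 m)² = 2.087e-06 m²
R₂ = (1.67×10^-8)(25.7)/(2.087e-06) = 0.2057 Ω
R = R₁ + R₂ = 0.775 Ω

0.775 Ω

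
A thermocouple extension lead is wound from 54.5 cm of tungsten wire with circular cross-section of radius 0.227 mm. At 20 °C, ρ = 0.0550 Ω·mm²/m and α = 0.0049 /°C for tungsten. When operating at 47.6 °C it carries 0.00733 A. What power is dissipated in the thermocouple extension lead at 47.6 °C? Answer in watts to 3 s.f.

ρ = 0.0550 Ω·mm²/m = 5.50×10^-8 Ω·m
A = πr² = π(2.2700e-04 m)² = 1.619e-07 m²
R₍20₎ = ρL/A = (5.50×10^-8)(0.545)/(1.619e-07) = 0.1852 Ω
R₍47.6₎ = R₍20₎(1 + αΔT) = 0.1852 × (1 + 0.0049×27.6) = 0.2102 Ω
P = I²R = (0.00733)² × 0.2102 = 1.13×10^-5 W

1.13×10^-5 W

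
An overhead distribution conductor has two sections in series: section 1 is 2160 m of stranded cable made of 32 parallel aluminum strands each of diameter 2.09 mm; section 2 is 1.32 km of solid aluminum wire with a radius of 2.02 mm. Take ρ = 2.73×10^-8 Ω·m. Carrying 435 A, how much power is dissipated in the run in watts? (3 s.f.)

6.34×10^5 W

Section 1: A_strand = π(1.0450e-03)² = 3.431e-06 m²; R₁ = ρL/(N·A_s) = (2.73×10^-8)(2160)/(32×3.431e-06) = 0.5371 Ω
Section 2: A = πr² = π(2.0200e-03 m)² = 1.282e-05 m²
R₂ = (2.73×10^-8)(1320)/(1.282e-05) = 2.811 Ω
R = R₁ + R₂ = 3.348 Ω
P = I²R = (435)² × 3.348 = 6.34×10^5 W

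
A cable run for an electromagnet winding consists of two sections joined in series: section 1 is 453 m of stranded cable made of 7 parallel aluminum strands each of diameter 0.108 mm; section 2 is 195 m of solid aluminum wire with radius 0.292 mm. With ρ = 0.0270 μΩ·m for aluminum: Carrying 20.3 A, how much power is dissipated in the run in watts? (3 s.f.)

86700 W

ρ = 0.0270 μΩ·m = 2.70×10^-8 Ω·m
Section 1: A_strand = π(5.4000e-05)² = 9.161e-09 m²; R₁ = ρL/(N·A_s) = (2.70×10^-8)(453)/(7×9.161e-09) = 190.7 Ω
Section 2: A = πr² = π(2.9200e-04 m)² = 2.679e-07 m²
R₂ = (2.70×10^-8)(195)/(2.679e-07) = 19.66 Ω
R = R₁ + R₂ = 210.4 Ω
P = I²R = (20.3)² × 210.4 = 86700 W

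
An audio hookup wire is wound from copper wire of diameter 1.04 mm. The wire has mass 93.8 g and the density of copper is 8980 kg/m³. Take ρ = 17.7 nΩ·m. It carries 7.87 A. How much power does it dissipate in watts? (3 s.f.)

15.9 W

ρ = 17.7 nΩ·m = 1.77×10^-8 Ω·m
A = π(d/2)² = π(5.2000e-04 m)² = 8.4949e-07 m²
L = m/(density·A) = 0.0938/(8980×8.4949e-07) = 12.3 m
R = ρL/A = (1.77×10^-8)(12.3)/(8.4949e-07) = 0.2562 Ω
P = I²R = (7.87)² × 0.2562 = 15.9 W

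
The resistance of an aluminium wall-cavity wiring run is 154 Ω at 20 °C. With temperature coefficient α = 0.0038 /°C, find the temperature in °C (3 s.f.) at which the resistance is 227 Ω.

145 °C

R = R₀(1 + α(T − T₀)) ⇒ T = T₀ + (R/R₀ − 1)/α
T = 20 + (227/154 − 1)/0.0038 = 20 + (0.474)/0.0038 = 145 °C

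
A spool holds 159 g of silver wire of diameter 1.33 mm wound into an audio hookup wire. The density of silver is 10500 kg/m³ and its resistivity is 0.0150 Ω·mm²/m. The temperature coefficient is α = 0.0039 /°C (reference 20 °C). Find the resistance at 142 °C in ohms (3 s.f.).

0.174 Ω

ρ = 0.0150 Ω·mm²/m = 1.50×10^-8 Ω·m
A = π(d/2)² = π(6.6500e-04 m)² = 1.3893e-06 m²
L = m/(density·A) = 0.159/(10500×1.3893e-06) = 10.9 m
R = ρL/A = (1.50×10^-8)(10.9)/(1.3893e-06) = 0.1177 Ω
R(142 °C) = 0.1177 × (1 + 0.0039×122) = 0.174 Ω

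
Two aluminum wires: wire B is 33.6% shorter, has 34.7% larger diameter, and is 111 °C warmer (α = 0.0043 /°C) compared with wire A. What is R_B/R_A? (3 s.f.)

0.541

R ∝ ρL/d² with ρ ∝ (1+αΔT), so R_B/R_A = (1 − 33.6/100) × (1 + 34.7/100)⁻² × (1 + 0.0043×111)
= 0.664 × 0.5511 × 1.477 = 0.541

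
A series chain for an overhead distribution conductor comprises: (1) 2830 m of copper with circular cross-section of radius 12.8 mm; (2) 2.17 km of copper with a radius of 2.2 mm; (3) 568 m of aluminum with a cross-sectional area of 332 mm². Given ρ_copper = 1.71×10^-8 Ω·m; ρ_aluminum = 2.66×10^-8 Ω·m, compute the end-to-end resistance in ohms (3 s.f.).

2.58 Ω

Seg 1: A = πr² = π(1.2800e-02 m)² = 5.147e-04 m²
R_1 = (1.71×10^-8)(2830)/(5.147e-04) = 0.09402 Ω
Seg 2: A = πr² = π(2.2000e-03 m)² = 1.521e-05 m²
R_2 = (1.71×10^-8)(2170)/(1.521e-05) = 2.44 Ω
Seg 3: A = 332 mm² = 3.320e-04 m²
R_3 = (2.66×10^-8)(568)/(3.320e-04) = 0.04551 Ω
R_total = R_1 + R_2 + R_3 = 2.58 Ω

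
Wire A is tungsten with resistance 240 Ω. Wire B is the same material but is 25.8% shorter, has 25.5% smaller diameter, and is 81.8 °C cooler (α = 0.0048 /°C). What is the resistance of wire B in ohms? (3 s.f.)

195 Ω

R ∝ ρL/d² with ρ ∝ (1+αΔT), so R_B/R_A = (1 − 25.8/100) × (1 − 25.5/100)⁻² × (1 − 0.0048×81.8)
= 0.742 × 1.802 × 0.6074 = 0.812
R_B = 0.812 × 240 = 195 Ω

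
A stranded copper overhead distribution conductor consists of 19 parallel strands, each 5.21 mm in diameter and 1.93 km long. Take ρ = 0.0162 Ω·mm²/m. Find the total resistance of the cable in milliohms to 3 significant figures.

77.2 mΩ

ρ = 0.0162 Ω·mm²/m = 1.62×10^-8 Ω·m
A_strand = π(2.6050e-03 m)² = 2.132e-05 m²
R_strand = ρL/A = (1.62×10^-8)(1930)/(2.132e-05) = 1.467 Ω
R_total = R_strand/N = 1.467/19 = 77.2 mΩ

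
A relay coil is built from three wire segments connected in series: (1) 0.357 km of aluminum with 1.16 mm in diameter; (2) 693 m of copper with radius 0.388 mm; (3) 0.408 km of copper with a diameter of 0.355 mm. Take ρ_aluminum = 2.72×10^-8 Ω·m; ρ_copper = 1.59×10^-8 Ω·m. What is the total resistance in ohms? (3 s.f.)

Seg 1: A = π(d/2)² = π(5.8000e-04 m)² = 1.057e-06 m²
R_1 = (2.72×10^-8)(357)/(1.057e-06) = 9.188 Ω
Seg 2: A = πr² = π(3.8800e-04 m)² = 4.729e-07 m²
R_2 = (1.59×10^-8)(693)/(4.729e-07) = 23.3 Ω
Seg 3: A = π(d/2)² = π(1.7750e-04 m)² = 9.898e-08 m²
R_3 = (1.59×10^-8)(408)/(9.898e-08) = 65.54 Ω
R_total = R_1 + R_2 + R_3 = 98.0 Ω

98.0 Ω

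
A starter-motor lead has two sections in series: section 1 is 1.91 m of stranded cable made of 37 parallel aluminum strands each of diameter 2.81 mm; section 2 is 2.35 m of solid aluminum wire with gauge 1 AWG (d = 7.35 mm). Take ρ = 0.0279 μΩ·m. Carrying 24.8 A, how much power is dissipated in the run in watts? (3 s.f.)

1.09 W

ρ = 0.0279 μΩ·m = 2.79×10^-8 Ω·m
Section 1: A_strand = π(1.4050e-03)² = 6.202e-06 m²; R₁ = ρL/(N·A_s) = (2.79×10^-8)(1.91)/(37×6.202e-06) = 2.322×10^-4 Ω
Section 2: A = π(7.35/2 mm)² = π(3.6750e-03 m)² = 4.243e-05 m²
R₂ = (2.79×10^-8)(2.35)/(4.243e-05) = 0.001545 Ω
R = R₁ + R₂ = 0.001778 Ω
P = I²R = (24.8)² × 0.001778 = 1.09 W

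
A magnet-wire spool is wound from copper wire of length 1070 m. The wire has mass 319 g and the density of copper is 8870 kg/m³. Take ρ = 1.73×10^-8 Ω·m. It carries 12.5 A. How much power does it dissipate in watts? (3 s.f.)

A = m/(density·L) = 0.319/(8870×1070) = 3.3611e-08 m²
R = ρL/A = (1.73×10^-8)(1070)/(3.3611e-08) = 550.7 Ω
P = I²R = (12.5)² × 550.7 = 86100 W

86100 W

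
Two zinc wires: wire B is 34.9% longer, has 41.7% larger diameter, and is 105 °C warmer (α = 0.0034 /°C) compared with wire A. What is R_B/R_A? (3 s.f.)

R ∝ ρL/d² with ρ ∝ (1+αΔT), so R_B/R_A = (1 + 34.9/100) × (1 + 41.7/100)⁻² × (1 + 0.0034×105)
= 1.349 × 0.498 × 1.357 = 0.912

0.912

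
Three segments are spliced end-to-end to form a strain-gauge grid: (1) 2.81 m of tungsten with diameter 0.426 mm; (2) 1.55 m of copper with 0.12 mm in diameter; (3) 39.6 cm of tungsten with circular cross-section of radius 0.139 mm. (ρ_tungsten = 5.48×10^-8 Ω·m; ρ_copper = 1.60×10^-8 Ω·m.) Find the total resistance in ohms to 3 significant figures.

3.63 Ω

Seg 1: A = π(d/2)² = π(2.1300e-04 m)² = 1.425e-07 m²
R_1 = (5.48×10^-8)(2.81)/(1.425e-07) = 1.08 Ω
Seg 2: A = π(d/2)² = π(6.0000e-05 m)² = 1.131e-08 m²
R_2 = (1.60×10^-8)(1.55)/(1.131e-08) = 2.193 Ω
Seg 3: A = πr² = π(1.3900e-04 m)² = 6.070e-08 m²
R_3 = (5.48×10^-8)(0.396)/(6.070e-08) = 0.3575 Ω
R_total = R_1 + R_2 + R_3 = 3.63 Ω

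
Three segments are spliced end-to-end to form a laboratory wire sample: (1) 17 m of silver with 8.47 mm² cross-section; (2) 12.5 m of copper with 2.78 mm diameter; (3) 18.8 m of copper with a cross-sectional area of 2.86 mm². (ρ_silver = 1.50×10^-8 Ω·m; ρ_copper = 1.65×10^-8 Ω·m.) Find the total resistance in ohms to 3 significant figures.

Seg 1: A = 8.47 mm² = 8.470e-06 m²
R_1 = (1.50×10^-8)(17)/(8.470e-06) = 0.03011 Ω
Seg 2: A = π(d/2)² = π(1.3900e-03 m)² = 6.070e-06 m²
R_2 = (1.65×10^-8)(12.5)/(6.070e-06) = 0.03398 Ω
Seg 3: A = 2.86 mm² = 2.860e-06 m²
R_3 = (1.65×10^-8)(18.8)/(2.860e-06) = 0.1085 Ω
R_total = R_1 + R_2 + R_3 = 0.173 Ω

0.173 Ω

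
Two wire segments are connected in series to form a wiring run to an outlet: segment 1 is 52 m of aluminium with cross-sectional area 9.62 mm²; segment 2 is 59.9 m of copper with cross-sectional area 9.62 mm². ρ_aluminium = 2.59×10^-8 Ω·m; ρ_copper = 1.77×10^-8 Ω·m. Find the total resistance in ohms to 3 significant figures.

0.250 Ω

Segment 1: A = 9.62 mm² = 9.620e-06 m²
R₁ = ρL/A = (2.59×10^-8)(52)/(9.620e-06) = 0.14 Ω
R₂ = (1.77×10^-8)(59.9)/(9.620e-06) = 0.1102 Ω
R = R₁ + R₂ = 0.250 Ω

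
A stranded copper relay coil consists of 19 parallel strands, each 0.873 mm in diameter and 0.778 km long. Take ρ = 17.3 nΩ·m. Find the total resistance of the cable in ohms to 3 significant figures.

ρ = 17.3 nΩ·m = 1.73×10^-8 Ω·m
A_strand = π(4.3650e-04 m)² = 5.986e-07 m²
R_strand = ρL/A = (1.73×10^-8)(778)/(5.986e-07) = 22.49 Ω
R_total = R_strand/N = 22.49/19 = 1.18 Ω

1.18 Ω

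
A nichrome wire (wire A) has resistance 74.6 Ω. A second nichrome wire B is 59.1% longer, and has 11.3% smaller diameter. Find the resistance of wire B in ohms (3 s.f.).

R ∝ L/d², so R_B/R_A = (1 + 59.1/100) × (1 − 11.3/100)⁻²
= 1.591 × 1.271 = 2.022
R_B = 2.022 × 74.6 = 151 Ω

151 Ω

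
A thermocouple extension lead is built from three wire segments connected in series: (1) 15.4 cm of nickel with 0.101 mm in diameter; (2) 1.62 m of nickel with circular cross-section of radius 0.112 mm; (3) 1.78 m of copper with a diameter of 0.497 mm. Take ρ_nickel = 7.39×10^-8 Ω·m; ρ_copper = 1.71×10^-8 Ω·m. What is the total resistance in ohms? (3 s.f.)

4.62 Ω

Seg 1: A = π(d/2)² = π(5.0500e-05 m)² = 8.012e-09 m²
R_1 = (7.39×10^-8)(0.154)/(8.012e-09) = 1.42 Ω
Seg 2: A = πr² = π(1.1200e-04 m)² = 3.941e-08 m²
R_2 = (7.39×10^-8)(1.62)/(3.941e-08) = 3.038 Ω
Seg 3: A = π(d/2)² = π(2.4850e-04 m)² = 1.940e-07 m²
R_3 = (1.71×10^-8)(1.78)/(1.940e-07) = 0.1569 Ω
R_total = R_1 + R_2 + R_3 = 4.62 Ω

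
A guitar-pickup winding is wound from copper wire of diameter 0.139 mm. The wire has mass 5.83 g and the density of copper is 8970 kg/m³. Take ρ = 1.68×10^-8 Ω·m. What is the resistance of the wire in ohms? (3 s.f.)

47.4 Ω

A = π(d/2)² = π(6.9500e-05 m)² = 1.5175e-08 m²
L = m/(density·A) = 0.00583/(8970×1.5175e-08) = 42.83 m
R = ρL/A = (1.68×10^-8)(42.83)/(1.5175e-08) = 47.4 Ω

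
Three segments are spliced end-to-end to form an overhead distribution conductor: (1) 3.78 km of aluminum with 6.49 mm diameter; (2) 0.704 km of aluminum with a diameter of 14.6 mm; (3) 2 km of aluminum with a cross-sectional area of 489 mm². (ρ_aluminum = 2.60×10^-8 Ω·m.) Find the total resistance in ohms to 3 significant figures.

3.19 Ω

Seg 1: A = π(d/2)² = π(3.2450e-03 m)² = 3.308e-05 m²
R_1 = (2.60×10^-8)(3780)/(3.308e-05) = 2.971 Ω
Seg 2: A = π(d/2)² = π(7.3000e-03 m)² = 1.674e-04 m²
R_2 = (2.60×10^-8)(704)/(1.674e-04) = 0.1093 Ω
Seg 3: A = 489 mm² = 4.890e-04 m²
R_3 = (2.60×10^-8)(2000)/(4.890e-04) = 0.1063 Ω
R_total = R_1 + R_2 + R_3 = 3.19 Ω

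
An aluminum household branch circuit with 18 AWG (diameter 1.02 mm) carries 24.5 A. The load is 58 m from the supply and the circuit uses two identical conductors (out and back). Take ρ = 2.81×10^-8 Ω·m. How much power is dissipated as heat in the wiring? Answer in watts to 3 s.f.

A = π(1.02/2 mm)² = π(5.1000e-04 m)² = 8.171e-07 m²
Total conductor length (both ways) L = 2 × 58 = 116 m
R = ρL/A = (2.81×10^-8)(116)/(8.171e-07) = 3.989 Ω
P = I²R = (24.5)² × 3.989 = 2390 W

2390 W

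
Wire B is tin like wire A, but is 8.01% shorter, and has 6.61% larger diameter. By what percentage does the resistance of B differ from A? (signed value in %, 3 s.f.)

R ∝ L/d², so R_B/R_A = (1 − 8.01/100) × (1 + 6.61/100)⁻²
= 0.9199 × 0.8798 = 0.8094
(R_B − R_A)/R_A = 0.8094 − 1 = -19.1%

-19.1%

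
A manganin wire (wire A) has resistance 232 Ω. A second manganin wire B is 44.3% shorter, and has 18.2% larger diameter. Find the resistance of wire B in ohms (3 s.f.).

92.5 Ω

R ∝ L/d², so R_B/R_A = (1 − 44.3/100) × (1 + 18.2/100)⁻²
= 0.557 × 0.7158 = 0.3987
R_B = 0.3987 × 232 = 92.5 Ω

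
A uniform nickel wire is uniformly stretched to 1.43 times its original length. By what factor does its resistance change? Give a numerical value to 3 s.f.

Volume constant ⇒ A' = A/k with k = 1.43. R' = ρ(kL)/(A/k) = k²R.
Factor = 2.04

2.04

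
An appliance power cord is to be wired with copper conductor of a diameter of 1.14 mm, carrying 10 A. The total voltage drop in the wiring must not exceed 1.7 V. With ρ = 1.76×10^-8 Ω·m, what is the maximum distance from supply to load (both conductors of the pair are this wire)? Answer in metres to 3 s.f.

A = π(d/2)² = π(5.7000e-04 m)² = 1.021e-06 m²
L_max = V_max·A/(2·ρI) = (1.7)(1.021e-06)/(2×1.76×10^-8×10) = 4.93 m

4.93 m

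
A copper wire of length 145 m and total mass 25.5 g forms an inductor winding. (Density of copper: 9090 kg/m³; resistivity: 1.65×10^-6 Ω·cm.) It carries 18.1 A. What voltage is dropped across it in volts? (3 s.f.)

2240 V

ρ = 1.65×10^-6 Ω·cm = 1.65×10^-8 Ω·m
A = m/(density·L) = 0.0255/(9090×145) = 1.9347e-08 m²
R = ρL/A = (1.65×10^-8)(145)/(1.9347e-08) = 123.7 Ω
V = IR = 18.1 × 123.7 = 2240 V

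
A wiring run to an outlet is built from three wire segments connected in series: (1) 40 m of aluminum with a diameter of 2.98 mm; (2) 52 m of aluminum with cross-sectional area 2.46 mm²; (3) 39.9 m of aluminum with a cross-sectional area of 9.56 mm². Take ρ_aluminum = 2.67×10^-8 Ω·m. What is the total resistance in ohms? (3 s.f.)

Seg 1: A = π(d/2)² = π(1.4900e-03 m)² = 6.975e-06 m²
R_1 = (2.67×10^-8)(40)/(6.975e-06) = 0.1531 Ω
Seg 2: A = 2.46 mm² = 2.460e-06 m²
R_2 = (2.67×10^-8)(52)/(2.460e-06) = 0.5644 Ω
Seg 3: A = 9.56 mm² = 9.560e-06 m²
R_3 = (2.67×10^-8)(39.9)/(9.560e-06) = 0.1114 Ω
R_total = R_1 + R_2 + R_3 = 0.829 Ω

0.829 Ω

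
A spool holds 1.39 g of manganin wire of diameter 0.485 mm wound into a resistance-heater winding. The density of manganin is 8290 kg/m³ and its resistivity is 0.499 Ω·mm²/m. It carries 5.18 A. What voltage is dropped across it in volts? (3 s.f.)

12.7 V

ρ = 0.499 Ω·mm²/m = 4.99×10^-7 Ω·m
A = π(d/2)² = π(2.4250e-04 m)² = 1.8475e-07 m²
L = m/(density·A) = 0.00139/(8290×1.8475e-07) = 0.9076 m
R = ρL/A = (4.99×10^-7)(0.9076)/(1.8475e-07) = 2.451 Ω
V = IR = 5.18 × 2.451 = 12.7 V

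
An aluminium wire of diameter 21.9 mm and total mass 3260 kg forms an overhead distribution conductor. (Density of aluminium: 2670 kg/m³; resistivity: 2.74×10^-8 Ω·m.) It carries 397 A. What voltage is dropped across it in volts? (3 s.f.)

A = π(d/2)² = π(1.0950e-02 m)² = 3.7668e-04 m²
L = m/(density·A) = 3260/(2670×3.7668e-04) = 3241 m
R = ρL/A = (2.74×10^-8)(3241)/(3.7668e-04) = 0.2358 Ω
V = IR = 397 × 0.2358 = 93.6 V

93.6 V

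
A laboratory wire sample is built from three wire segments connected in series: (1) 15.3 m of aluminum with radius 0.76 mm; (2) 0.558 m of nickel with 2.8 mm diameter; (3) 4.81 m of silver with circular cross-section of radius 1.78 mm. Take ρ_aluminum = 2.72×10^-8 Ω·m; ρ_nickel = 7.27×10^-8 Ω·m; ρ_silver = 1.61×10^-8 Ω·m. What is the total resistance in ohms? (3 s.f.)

Seg 1: A = πr² = π(7.6000e-04 m)² = 1.815e-06 m²
R_1 = (2.72×10^-8)(15.3)/(1.815e-06) = 0.2293 Ω
Seg 2: A = π(d/2)² = π(1.4000e-03 m)² = 6.158e-06 m²
R_2 = (7.27×10^-8)(0.558)/(6.158e-06) = 0.006588 Ω
Seg 3: A = πr² = π(1.7800e-03 m)² = 9.954e-06 m²
R_3 = (1.61×10^-8)(4.81)/(9.954e-06) = 0.00778 Ω
R_total = R_1 + R_2 + R_3 = 0.244 Ω

0.244 Ω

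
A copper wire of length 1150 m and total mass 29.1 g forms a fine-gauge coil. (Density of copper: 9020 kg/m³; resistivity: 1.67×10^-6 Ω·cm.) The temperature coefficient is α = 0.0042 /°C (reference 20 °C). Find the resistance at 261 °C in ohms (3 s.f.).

13800 Ω

ρ = 1.67×10^-6 Ω·cm = 1.67×10^-8 Ω·m
A = m/(density·L) = 0.0291/(9020×1150) = 2.8054e-09 m²
R = ρL/A = (1.67×10^-8)(1150)/(2.8054e-09) = 6846 Ω
R(261 °C) = 6846 × (1 + 0.0042×241) = 13800 Ω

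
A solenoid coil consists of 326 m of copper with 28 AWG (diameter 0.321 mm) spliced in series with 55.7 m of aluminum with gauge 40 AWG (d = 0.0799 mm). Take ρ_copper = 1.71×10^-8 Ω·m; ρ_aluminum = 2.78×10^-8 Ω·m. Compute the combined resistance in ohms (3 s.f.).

Segment 1: A = π(0.321/2 mm)² = π(1.6050e-04 m)² = 8.093e-08 m²
R₁ = ρL/A = (1.71×10^-8)(326)/(8.093e-08) = 68.88 Ω
Segment 2: A = π(0.0799/2 mm)² = π(3.9950e-05 m)² = 5.014e-09 m²
R₂ = (2.78×10^-8)(55.7)/(5.014e-09) = 308.8 Ω
R = R₁ + R₂ = 378 Ω

378 Ω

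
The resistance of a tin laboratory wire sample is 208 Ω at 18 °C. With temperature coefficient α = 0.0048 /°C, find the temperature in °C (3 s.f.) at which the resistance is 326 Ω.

R = R₀(1 + α(T − T₀)) ⇒ T = T₀ + (R/R₀ − 1)/α
T = 18 + (326/208 − 1)/0.0048 = 18 + (0.5673)/0.0048 = 136 °C

136 °C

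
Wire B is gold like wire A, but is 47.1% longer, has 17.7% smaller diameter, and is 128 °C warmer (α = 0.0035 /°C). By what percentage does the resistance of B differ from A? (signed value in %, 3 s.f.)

R ∝ ρL/d² with ρ ∝ (1+αΔT), so R_B/R_A = (1 + 47.1/100) × (1 − 17.7/100)⁻² × (1 + 0.0035×128)
= 1.471 × 1.476 × 1.448 = 3.145
(R_B − R_A)/R_A = 3.145 − 1 = 214%

214%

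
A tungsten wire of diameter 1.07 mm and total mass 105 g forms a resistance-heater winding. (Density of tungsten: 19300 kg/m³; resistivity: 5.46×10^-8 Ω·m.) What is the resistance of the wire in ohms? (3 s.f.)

0.367 Ω

A = π(d/2)² = π(5.3500e-04 m)² = 8.9920e-07 m²
L = m/(density·A) = 0.105/(19300×8.9920e-07) = 6.05 m
R = ρL/A = (5.46×10^-8)(6.05)/(8.9920e-07) = 0.367 Ω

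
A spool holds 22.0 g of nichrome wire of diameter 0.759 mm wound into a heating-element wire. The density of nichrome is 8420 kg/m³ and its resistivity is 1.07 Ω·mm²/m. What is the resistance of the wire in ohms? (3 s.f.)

ρ = 1.07 Ω·mm²/m = 1.07×10^-6 Ω·m
A = π(d/2)² = π(3.7950e-04 m)² = 4.5245e-07 m²
L = m/(density·A) = 0.022/(8420×4.5245e-07) = 5.775 m
R = ρL/A = (1.07×10^-6)(5.775)/(4.5245e-07) = 13.7 Ω

13.7 Ω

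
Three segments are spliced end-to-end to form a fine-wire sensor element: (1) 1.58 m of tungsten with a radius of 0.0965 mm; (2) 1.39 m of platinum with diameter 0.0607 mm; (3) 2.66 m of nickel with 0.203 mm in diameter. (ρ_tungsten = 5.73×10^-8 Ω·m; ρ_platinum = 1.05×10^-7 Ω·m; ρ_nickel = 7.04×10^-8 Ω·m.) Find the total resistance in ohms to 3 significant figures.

59.3 Ω

Seg 1: A = πr² = π(9.6500e-05 m)² = 2.926e-08 m²
R_1 = (5.73×10^-8)(1.58)/(2.926e-08) = 3.095 Ω
Seg 2: A = π(d/2)² = π(3.0350e-05 m)² = 2.894e-09 m²
R_2 = (1.05×10^-7)(1.39)/(2.894e-09) = 50.44 Ω
Seg 3: A = π(d/2)² = π(1.0150e-04 m)² = 3.237e-08 m²
R_3 = (7.04×10^-8)(2.66)/(3.237e-08) = 5.786 Ω
R_total = R_1 + R_2 + R_3 = 59.3 Ω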